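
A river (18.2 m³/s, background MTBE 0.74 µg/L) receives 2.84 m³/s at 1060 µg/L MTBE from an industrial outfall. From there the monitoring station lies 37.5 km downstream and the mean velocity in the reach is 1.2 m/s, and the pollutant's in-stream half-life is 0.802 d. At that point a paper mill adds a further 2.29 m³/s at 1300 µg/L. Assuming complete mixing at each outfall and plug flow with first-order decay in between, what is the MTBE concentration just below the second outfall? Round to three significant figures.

222 µg/L

After mixing, C = (18.20·0.7400 + 2.840·1060) / 21.04 = 3024/21.04 = 143.7 µg/L; combined flow 21.04 m³/s.
Travel time t = 37.5·1000 / 1.2 = 31250 s = 8.681 h.
Half-life 0.802 d → k = ln 2 / 0.802 = 0.8643 d⁻¹.
First-order decay: C = 143.7·exp(−k·t) = 143.7·0.7315 = 105.1 µg/L.
Second outfall: C = (21.04·105.1 + 2.290·1300)/23.33 = 222.4 µg/L.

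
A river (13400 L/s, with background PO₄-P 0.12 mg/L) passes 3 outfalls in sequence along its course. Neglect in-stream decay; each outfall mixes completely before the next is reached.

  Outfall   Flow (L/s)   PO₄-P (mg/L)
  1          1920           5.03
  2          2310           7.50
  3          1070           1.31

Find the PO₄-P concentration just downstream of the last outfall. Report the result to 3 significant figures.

Below outfall 1: Q → 15320 L/s, C = (13400·0.1200 + 1920·5.030)/15320 = 0.7354 mg/L.
Below outfall 2: Q → 17630 L/s, C = (15320·0.7354 + 2310·7.500)/17630 = 1.622 mg/L.
Below outfall 3: Q → 18700 L/s, C = (17630·1.622 + 1070·1.310)/18700 = 1.604 mg/L.

1.60 mg/L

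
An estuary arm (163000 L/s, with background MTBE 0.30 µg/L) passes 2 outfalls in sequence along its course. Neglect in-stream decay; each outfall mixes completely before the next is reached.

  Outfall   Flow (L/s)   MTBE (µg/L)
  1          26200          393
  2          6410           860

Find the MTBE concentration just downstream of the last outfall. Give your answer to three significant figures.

Outfall 1: combined Q = 189200 L/s; C = (163000·0.3000 + 26200·393.0)/189200 = 54.68 µg/L.
Outfall 2: combined Q = 195600 L/s; C = (189200·54.68 + 6410·860.0)/195600 = 81.07 µg/L.

81.1 µg/L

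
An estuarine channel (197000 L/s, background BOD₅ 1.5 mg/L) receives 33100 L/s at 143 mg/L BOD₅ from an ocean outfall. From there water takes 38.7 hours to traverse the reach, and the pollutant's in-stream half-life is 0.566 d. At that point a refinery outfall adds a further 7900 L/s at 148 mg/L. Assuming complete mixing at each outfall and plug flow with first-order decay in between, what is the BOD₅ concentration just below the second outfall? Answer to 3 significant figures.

7.85 mg/L

Conservation of mass: C = (197000·1.500 + 33100·143.0) / 230100 = 5029000/230100 = 21.85 mg/L; combined flow 230100 L/s.
Half-life 0.566 d → k = ln 2 / 0.566 = 1.225 d⁻¹.
After decay, C = 21.85 × e^(−kt) = 21.85 × 0.1388 = 3.033 mg/L.
At the second outfall, C = (230100·3.033 + 7900·148.0) / (230100 + 7900) = 7.845 mg/L.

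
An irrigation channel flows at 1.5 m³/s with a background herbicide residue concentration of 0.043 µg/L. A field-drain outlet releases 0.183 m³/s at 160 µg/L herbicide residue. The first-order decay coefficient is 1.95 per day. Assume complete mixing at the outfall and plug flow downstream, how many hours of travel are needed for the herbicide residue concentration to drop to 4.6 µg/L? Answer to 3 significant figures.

After mixing, C = (1.500·0.04300 + 0.1830·160.0) / 1.683 = 29.34/1.683 = 17.44 µg/L.
17.44·exp(−k·t) = 4.6 → t = ln(17.44/4.6)/k = 59040 s = 16.40 h.

16.4 h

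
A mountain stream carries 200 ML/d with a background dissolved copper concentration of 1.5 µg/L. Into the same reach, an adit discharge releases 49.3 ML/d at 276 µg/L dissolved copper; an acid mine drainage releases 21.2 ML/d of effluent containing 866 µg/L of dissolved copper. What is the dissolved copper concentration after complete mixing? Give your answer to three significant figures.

Flow-weighted average: C = (200.0·1.500 + 49.30·276.0 + 21.20·866.0) / 270.5 = 32270/270.5 = 119.3 µg/L.

119 µg/L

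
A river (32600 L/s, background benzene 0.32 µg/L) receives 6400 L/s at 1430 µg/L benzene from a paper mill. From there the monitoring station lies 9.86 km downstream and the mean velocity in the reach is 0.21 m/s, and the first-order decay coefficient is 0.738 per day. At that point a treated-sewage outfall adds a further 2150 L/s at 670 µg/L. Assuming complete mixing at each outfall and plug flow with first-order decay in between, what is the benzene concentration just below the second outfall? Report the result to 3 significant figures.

184 µg/L

Mixed concentration C = ΣQC/ΣQ = (32600·0.3200 + 6400·1430) / 39000 = 9162000/39000 = 234.9 µg/L; combined flow 39000 L/s.
Travel time t = 9.86·1000 / 0.21 = 46950 s = 13.04 h.
First-order decay: C = 234.9·exp(−k·t) = 234.9·0.6696 = 157.3 µg/L.
Second outfall: C = (39000·157.3 + 2150·670.0)/41150 = 184.1 µg/L.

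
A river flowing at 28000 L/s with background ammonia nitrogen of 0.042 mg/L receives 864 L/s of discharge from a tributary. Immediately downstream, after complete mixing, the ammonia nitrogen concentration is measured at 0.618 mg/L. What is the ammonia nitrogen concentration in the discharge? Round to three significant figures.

19.3 mg/L

Mass balance: 28000·0.04200 + 864.0·Cₑ = 28860·0.6180
→ Cₑ = (28860·0.6180 − 28000·0.04200) / 864.0 = 19.28 mg/L.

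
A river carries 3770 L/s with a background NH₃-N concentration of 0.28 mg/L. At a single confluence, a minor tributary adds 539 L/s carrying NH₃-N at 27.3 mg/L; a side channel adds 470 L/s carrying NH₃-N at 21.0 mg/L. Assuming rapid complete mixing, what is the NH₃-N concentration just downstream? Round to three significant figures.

5.37 mg/L

Mixed concentration C = ΣQC/ΣQ = (3770·0.2800 + 539.0·27.30 + 470.0·21.00) / 4779 = 25640/4779 = 5.365 mg/L.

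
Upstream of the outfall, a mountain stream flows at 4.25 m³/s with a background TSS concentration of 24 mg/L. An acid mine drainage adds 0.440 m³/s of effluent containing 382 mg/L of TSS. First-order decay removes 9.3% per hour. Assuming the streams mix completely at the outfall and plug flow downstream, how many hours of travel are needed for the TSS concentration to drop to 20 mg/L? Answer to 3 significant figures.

10.8 h

Mixed concentration C = ΣQC/ΣQ = (4.250·24.00 + 0.4400·382.0) / 4.690 = 270.1/4.690 = 57.59 mg/L.
9.3%/h lost → k = −ln(1 − 0.093) = 0.09761 h⁻¹.
57.59·exp(−k·t) = 20 → t = ln(57.59/20)/k = 39000 s = 10.83 h.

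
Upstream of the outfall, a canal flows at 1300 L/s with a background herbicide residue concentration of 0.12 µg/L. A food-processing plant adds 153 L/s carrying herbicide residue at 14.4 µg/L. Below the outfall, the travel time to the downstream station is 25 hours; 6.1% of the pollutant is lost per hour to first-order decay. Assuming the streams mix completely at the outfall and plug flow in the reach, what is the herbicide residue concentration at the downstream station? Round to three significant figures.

After mixing, C = (1300·0.1200 + 153.0·14.40) / 1453 = 2359/1453 = 1.624 µg/L.
6.1%/h lost → k = −ln(1 − 0.061) = 0.06294 h⁻¹.
First-order decay: C = 1.624·exp(−k·t) = 1.624·0.2073 = 0.3366 µg/L.

0.337 µg/L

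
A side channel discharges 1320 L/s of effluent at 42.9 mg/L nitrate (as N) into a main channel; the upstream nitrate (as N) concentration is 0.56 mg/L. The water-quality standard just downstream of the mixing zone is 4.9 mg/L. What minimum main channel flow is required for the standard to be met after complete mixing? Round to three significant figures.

Set C_mix = 4.9: (Q·0.5600 + 1320·42.90) / (Q + 1320) = 4.9
→ Q = 1320·(42.90 − 4.9)/(4.9 − 0.5600) = 11560 L/s.

11600 L/s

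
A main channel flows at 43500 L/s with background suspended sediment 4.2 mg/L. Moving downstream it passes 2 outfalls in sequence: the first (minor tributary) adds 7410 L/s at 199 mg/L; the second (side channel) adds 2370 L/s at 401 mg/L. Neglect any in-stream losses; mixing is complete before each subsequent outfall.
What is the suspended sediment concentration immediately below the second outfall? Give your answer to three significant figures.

48.9 mg/L

Outfall 1: combined Q = 50910 L/s; C = (43500·4.200 + 7410·199.0)/50910 = 32.55 mg/L.
Outfall 2: combined Q = 53280 L/s; C = (50910·32.55 + 2370·401.0)/53280 = 48.94 mg/L.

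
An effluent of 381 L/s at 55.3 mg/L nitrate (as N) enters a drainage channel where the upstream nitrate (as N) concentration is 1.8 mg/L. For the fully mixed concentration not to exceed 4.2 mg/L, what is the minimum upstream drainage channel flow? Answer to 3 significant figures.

Set C_mix = 4.2: (Q·1.800 + 381.0·55.30) / (Q + 381.0) = 4.2
→ Q = 381.0·(55.30 − 4.2)/(4.2 − 1.800) = 8112 L/s.

8110 L/s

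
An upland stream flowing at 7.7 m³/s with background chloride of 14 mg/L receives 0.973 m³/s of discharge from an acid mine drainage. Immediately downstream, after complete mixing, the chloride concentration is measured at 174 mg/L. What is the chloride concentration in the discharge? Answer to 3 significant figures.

1440 mg/L

Mass balance: 7.700·14.00 + 0.9730·Cₑ = 8.673·174.0
→ Cₑ = (8.673·174.0 − 7.700·14.00) / 0.9730 = 1440 mg/L.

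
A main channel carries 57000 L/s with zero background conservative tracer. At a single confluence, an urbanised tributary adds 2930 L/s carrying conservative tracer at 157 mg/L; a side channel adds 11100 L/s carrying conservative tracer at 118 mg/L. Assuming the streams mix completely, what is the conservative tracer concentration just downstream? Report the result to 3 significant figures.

Flow-weighted average: C = (57000·0 + 2930·157.0 + 11100·118.0) / 71030 = 1770000/71030 = 24.92 mg/L.

24.9 mg/L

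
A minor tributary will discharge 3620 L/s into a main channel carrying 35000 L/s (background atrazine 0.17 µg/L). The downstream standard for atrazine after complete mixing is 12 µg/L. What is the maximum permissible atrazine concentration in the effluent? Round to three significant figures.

At the limit, (Qr·Cr + Qe·Cₑ)/(Qr + Qe) = 12:
Cₑ = (38620·12 − 35000·0.1700) / 3620 = 126.4 µg/L.

126 µg/L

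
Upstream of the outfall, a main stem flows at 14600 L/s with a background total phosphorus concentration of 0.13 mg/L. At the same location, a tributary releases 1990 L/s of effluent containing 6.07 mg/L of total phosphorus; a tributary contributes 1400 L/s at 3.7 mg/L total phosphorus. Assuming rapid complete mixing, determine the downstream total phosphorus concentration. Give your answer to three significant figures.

1.06 mg/L

Mass balance: C = (14600·0.1300 + 1990·6.070 + 1400·3.700) / 17990 = 19160/17990 = 1.065 mg/L.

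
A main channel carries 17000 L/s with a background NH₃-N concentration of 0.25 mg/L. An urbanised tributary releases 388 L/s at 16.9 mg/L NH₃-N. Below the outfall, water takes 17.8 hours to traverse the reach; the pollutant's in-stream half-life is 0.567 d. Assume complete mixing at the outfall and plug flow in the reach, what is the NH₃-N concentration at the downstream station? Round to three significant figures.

Conservation of mass: C = (17000·0.2500 + 388.0·16.90) / 17390 = 10810/17390 = 0.6215 mg/L.
Half-life 0.567 d → k = ln 2 / 0.567 = 1.222 d⁻¹.
First-order decay: C = 0.6215·exp(−k·t) = 0.6215·0.4039 = 0.2510 mg/L.

0.251 mg/L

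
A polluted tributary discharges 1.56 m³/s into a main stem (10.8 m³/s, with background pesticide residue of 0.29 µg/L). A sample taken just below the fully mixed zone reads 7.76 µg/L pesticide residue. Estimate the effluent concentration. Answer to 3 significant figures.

Mass balance: 10.80·0.2900 + 1.560·Cₑ = 12.36·7.760
→ Cₑ = (12.36·7.760 − 10.80·0.2900) / 1.560 = 59.48 µg/L.

59.5 µg/L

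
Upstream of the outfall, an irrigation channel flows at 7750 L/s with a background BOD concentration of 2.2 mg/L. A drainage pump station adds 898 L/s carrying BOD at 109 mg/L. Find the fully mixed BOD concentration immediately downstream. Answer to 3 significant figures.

After mixing, C = (7750·2.200 + 898.0·109.0) / 8648 = 114900/8648 = 13.29 mg/L.

13.3 mg/L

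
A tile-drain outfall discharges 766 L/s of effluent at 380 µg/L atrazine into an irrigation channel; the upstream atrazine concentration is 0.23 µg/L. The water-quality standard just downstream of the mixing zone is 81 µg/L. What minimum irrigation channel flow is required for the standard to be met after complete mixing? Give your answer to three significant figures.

2840 L/s

Set C_mix = 81: (Q·0.2300 + 766.0·380.0) / (Q + 766.0) = 81
→ Q = 766.0·(380.0 − 81)/(81 − 0.2300) = 2836 L/s.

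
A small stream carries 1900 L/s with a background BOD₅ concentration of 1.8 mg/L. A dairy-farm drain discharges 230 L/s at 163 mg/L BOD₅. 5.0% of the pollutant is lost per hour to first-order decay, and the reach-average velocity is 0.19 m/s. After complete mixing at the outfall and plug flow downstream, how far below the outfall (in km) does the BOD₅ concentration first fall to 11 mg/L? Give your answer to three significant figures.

7.43 km

Conservation of mass: C = (1900·1.800 + 230.0·163.0) / 2130 = 40910/2130 = 19.21 mg/L.
5.0%/h lost → k = −ln(1 − 0.05) = 0.05129 h⁻¹.
Set 19.21·exp(−k·t) = 11 → t = ln(19.21/11)/k = 39120 s = 10.87 h.
Distance = v·t = 0.19·39120 = 7432 m = 7.432 km.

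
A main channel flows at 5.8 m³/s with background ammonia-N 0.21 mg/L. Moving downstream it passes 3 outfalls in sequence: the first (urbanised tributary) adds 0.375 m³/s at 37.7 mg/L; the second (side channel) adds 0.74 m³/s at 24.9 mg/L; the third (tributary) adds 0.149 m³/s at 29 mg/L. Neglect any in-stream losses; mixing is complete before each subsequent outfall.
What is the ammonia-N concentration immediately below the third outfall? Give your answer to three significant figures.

5.39 mg/L

Below outfall 1: Q → 6.175 m³/s, C = (5.800·0.2100 + 0.3750·37.70)/6.175 = 2.487 mg/L.
Below outfall 2: Q → 6.915 m³/s, C = (6.175·2.487 + 0.7400·24.90)/6.915 = 4.885 mg/L.
Below outfall 3: Q → 7.064 m³/s, C = (6.915·4.885 + 0.1490·29.00)/7.064 = 5.394 mg/L.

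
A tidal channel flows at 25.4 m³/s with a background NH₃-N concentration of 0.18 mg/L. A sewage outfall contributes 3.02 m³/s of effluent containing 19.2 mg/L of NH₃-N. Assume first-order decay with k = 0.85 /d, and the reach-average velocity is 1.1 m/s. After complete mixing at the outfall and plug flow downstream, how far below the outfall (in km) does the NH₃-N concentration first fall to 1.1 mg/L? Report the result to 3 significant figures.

77.6 km

After mixing, C = (25.40·0.1800 + 3.020·19.20) / 28.42 = 62.56/28.42 = 2.201 mg/L.
Set 2.201·exp(−k·t) = 1.1 → t = ln(2.201/1.1)/k = 70510 s = 19.59 h.
Distance = v·t = 1.1·70510 = 77560 m = 77.56 km.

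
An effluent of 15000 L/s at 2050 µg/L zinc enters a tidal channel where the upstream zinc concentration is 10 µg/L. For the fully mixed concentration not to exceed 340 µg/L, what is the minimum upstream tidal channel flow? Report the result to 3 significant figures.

77700 L/s

Set C_mix = 340: (Q·10.00 + 15000·2050) / (Q + 15000) = 340
→ Q = 15000·(2050 − 340)/(340 − 10.00) = 77730 L/s.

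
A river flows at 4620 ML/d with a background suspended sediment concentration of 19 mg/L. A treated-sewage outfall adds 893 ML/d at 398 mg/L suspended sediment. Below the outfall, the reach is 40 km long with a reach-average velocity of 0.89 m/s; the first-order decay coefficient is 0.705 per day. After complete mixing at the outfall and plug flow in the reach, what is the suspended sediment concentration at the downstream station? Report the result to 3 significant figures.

55.7 mg/L

Conservation of mass: C = (4620·19.00 + 893.0·398.0) / 5513 = 443200/5513 = 80.39 mg/L.
Travel time t = 40·1000 / 0.89 = 44940 s = 12.48 h.
First-order decay: C = 80.39·exp(−k·t) = 80.39·0.6930 = 55.71 mg/L.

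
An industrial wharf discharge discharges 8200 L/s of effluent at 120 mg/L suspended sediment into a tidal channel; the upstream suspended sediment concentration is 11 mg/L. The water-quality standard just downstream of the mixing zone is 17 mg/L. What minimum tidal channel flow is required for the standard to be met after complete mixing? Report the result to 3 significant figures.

Set C_mix = 17: (Q·11.00 + 8200·120.0) / (Q + 8200) = 17
→ Q = 8200·(120.0 − 17)/(17 − 11.00) = 140800 L/s.

141000 L/s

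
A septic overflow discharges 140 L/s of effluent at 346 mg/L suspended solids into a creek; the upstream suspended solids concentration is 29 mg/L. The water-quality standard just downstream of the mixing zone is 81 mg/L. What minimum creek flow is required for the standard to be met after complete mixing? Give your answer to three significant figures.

713 L/s

Set C_mix = 81: (Q·29.00 + 140.0·346.0) / (Q + 140.0) = 81
→ Q = 140.0·(346.0 − 81)/(81 − 29.00) = 713.5 L/s.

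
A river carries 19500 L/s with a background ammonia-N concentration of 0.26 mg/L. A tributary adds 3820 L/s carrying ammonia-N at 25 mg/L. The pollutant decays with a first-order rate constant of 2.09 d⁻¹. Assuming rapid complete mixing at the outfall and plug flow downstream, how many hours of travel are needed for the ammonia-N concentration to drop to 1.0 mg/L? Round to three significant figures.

16.8 h

Mixed concentration C = ΣQC/ΣQ = (19500·0.2600 + 3820·25.00) / 23320 = 100600/23320 = 4.313 mg/L.
4.313·exp(−k·t) = 1.0 → t = ln(4.313/1.0)/k = 60420 s = 16.78 h.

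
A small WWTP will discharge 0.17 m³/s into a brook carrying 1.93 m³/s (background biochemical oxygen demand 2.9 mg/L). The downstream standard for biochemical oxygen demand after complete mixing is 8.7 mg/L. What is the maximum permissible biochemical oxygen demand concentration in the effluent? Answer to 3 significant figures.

At the limit, (Qr·Cr + Qe·Cₑ)/(Qr + Qe) = 8.7:
Cₑ = (2.100·8.7 − 1.930·2.900) / 0.1700 = 74.55 mg/L.

74.5 mg/L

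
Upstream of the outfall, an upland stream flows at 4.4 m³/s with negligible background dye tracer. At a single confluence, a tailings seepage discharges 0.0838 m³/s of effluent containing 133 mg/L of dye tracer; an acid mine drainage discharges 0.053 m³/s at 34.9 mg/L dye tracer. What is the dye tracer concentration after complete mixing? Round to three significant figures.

2.86 mg/L

After mixing, C = (4.400·0 + 0.08380·133.0 + 0.05300·34.90) / 4.537 = 13.00/4.537 = 2.864 mg/L.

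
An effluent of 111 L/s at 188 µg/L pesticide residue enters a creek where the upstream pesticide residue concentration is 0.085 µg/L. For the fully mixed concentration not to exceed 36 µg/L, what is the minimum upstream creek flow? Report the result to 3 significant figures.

470 L/s

Set C_mix = 36: (Q·0.08500 + 111.0·188.0) / (Q + 111.0) = 36
→ Q = 111.0·(188.0 − 36)/(36 − 0.08500) = 469.8 L/s.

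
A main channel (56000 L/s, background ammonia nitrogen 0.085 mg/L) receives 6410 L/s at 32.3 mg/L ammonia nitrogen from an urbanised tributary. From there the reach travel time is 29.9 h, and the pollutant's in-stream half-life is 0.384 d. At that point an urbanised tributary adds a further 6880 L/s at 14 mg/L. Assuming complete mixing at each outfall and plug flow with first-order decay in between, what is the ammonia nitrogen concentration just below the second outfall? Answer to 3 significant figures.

After mixing, C = (56000·0.08500 + 6410·32.30) / 62410 = 211800/62410 = 3.394 mg/L; combined flow 62410 L/s.
Half-life 0.384 d → k = ln 2 / 0.384 = 1.805 d⁻¹.
After decay, C = 3.394 × e^(−kt) = 3.394 × 0.1055 = 0.3581 mg/L.
At the second outfall, C = (62410·0.3581 + 6880·14.00) / (62410 + 6880) = 1.713 mg/L.

1.71 mg/L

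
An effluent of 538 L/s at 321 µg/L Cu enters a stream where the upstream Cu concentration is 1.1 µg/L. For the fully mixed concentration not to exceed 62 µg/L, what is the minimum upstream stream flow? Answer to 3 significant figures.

Set C_mix = 62: (Q·1.100 + 538.0·321.0) / (Q + 538.0) = 62
→ Q = 538.0·(321.0 − 62)/(62 − 1.100) = 2288 L/s.

2290 L/s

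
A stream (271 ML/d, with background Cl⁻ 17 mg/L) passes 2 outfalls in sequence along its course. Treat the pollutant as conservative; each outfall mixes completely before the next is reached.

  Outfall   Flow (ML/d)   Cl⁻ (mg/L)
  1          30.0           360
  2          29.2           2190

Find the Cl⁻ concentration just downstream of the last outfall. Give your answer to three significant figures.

240 mg/L

Below outfall 1: Q → 301.0 ML/d, C = (271.0·17.00 + 30.00·360.0)/301.0 = 51.19 mg/L.
Below outfall 2: Q → 330.2 ML/d, C = (301.0·51.19 + 29.20·2190)/330.2 = 240.3 mg/L.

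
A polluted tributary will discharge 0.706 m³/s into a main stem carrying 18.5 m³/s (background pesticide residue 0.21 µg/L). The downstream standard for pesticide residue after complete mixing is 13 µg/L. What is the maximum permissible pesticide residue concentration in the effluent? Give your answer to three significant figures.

At the limit, (Qr·Cr + Qe·Cₑ)/(Qr + Qe) = 13:
Cₑ = (19.21·13 − 18.50·0.2100) / 0.7060 = 348.1 µg/L.

348 µg/L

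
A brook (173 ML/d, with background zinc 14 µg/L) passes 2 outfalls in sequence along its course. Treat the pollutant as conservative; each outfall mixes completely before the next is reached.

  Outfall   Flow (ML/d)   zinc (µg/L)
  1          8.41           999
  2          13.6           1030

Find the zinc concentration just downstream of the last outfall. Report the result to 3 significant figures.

After outfall 1: Q = 173.0 + 8.410 = 181.4 ML/d; C = (173.0·14.00 + 8.410·999.0)/181.4 = 59.66 µg/L.
After outfall 2: Q = 181.4 + 13.60 = 195.0 ML/d; C = (181.4·59.66 + 13.60·1030)/195.0 = 127.3 µg/L.

127 µg/L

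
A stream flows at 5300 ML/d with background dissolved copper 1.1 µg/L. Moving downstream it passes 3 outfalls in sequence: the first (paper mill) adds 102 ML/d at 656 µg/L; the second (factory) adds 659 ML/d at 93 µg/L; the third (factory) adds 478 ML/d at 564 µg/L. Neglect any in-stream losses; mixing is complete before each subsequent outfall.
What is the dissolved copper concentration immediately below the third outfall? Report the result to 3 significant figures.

61.7 µg/L

Below outfall 1: Q → 5402 ML/d, C = (5300·1.100 + 102.0·656.0)/5402 = 13.47 µg/L.
Below outfall 2: Q → 6061 ML/d, C = (5402·13.47 + 659.0·93.00)/6061 = 22.11 µg/L.
Below outfall 3: Q → 6539 ML/d, C = (6061·22.11 + 478.0·564.0)/6539 = 61.73 µg/L.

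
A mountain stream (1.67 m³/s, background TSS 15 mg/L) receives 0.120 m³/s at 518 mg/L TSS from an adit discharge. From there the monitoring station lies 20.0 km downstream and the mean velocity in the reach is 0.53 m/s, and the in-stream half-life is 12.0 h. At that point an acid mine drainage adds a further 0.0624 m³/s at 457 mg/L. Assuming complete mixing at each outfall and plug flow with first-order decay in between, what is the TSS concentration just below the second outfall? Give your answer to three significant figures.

41.1 mg/L

Conservation of mass: C = (1.670·15.00 + 0.1200·518.0) / 1.790 = 87.21/1.790 = 48.72 mg/L; combined flow 1.790 m³/s.
Travel time t = 20.0·1000 / 0.53 = 37740 s = 10.48 h.
Half-life 12.0 h → k = ln 2 / 12.0 = 0.05776 h⁻¹ = 1.386 d⁻¹.
First-order decay: C = 48.72·exp(−k·t) = 48.72·0.5458 = 26.59 mg/L.
At the second outfall, C = (1.790·26.59 + 0.06240·457.0) / (1.790 + 0.06240) = 41.09 mg/L.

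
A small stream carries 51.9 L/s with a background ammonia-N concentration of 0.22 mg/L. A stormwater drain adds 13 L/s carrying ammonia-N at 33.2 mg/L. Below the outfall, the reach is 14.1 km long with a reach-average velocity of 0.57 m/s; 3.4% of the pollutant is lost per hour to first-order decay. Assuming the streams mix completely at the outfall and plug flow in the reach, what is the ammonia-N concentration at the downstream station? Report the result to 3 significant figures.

After mixing, C = (51.90·0.2200 + 13.00·33.20) / 64.90 = 443.0/64.90 = 6.826 mg/L.
Travel time t = 14.1·1000 / 0.57 = 24740 s = 6.871 h.
3.4%/h lost → k = −ln(1 − 0.034) = 0.03459 h⁻¹.
After decay, C = 6.826 × e^(−kt) = 6.826 × 0.7884 = 5.382 mg/L.

5.38 mg/L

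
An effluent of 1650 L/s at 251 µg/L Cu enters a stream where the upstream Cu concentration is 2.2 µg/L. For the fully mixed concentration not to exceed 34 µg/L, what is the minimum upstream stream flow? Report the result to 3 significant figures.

Set C_mix = 34: (Q·2.200 + 1650·251.0) / (Q + 1650) = 34
→ Q = 1650·(251.0 − 34)/(34 − 2.200) = 11260 L/s.

11300 L/s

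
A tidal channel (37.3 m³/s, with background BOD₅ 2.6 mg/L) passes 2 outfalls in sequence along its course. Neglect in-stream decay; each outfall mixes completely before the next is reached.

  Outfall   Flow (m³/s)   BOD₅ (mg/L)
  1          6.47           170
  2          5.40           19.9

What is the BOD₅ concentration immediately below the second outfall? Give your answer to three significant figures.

Below outfall 1: Q → 43.77 m³/s, C = (37.30·2.600 + 6.470·170.0)/43.77 = 27.34 mg/L.
Below outfall 2: Q → 49.17 m³/s, C = (43.77·27.34 + 5.400·19.90)/49.17 = 26.53 mg/L.

26.5 mg/L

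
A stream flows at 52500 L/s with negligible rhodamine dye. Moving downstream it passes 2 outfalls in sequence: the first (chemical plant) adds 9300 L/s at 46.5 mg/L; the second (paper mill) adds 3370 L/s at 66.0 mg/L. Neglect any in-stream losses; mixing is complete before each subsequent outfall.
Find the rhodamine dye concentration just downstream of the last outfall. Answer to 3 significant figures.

10.0 mg/L

After outfall 1: Q = 52500 + 9300 = 61800 L/s; C = (52500·0 + 9300·46.50)/61800 = 6.998 mg/L.
After outfall 2: Q = 61800 + 3370 = 65170 L/s; C = (61800·6.998 + 3370·66.00)/65170 = 10.05 mg/L.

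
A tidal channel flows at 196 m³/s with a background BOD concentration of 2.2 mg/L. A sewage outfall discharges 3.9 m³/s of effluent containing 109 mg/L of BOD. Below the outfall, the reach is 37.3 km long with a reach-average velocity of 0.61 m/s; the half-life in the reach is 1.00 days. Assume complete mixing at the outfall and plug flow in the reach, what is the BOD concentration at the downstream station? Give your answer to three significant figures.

Flow-weighted average: C = (196.0·2.200 + 3.900·109.0) / 199.9 = 856.3/199.9 = 4.284 mg/L.
Travel time t = 37.3·1000 / 0.61 = 61150 s = 16.99 h.
Half-life 1.00 d → k = ln 2 / 1.00 = 0.6931 d⁻¹.
After decay, C = 4.284 × e^(−kt) = 4.284 × 0.6123 = 2.623 mg/L.

2.62 mg/L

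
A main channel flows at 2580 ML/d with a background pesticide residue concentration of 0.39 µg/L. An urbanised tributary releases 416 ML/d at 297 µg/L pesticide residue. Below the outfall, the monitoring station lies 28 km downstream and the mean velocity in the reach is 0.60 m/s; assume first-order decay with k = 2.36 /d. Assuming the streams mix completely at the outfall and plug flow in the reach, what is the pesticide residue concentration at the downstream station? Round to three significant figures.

Conservation of mass: C = (2580·0.3900 + 416.0·297.0) / 2996 = 124600/2996 = 41.57 µg/L.
Travel time t = 28·1000 / 0.60 = 46670 s = 12.96 h.
Applying C = C₀e^(−kt): 41.57 × 0.2795 = 11.62 µg/L.

11.6 µg/L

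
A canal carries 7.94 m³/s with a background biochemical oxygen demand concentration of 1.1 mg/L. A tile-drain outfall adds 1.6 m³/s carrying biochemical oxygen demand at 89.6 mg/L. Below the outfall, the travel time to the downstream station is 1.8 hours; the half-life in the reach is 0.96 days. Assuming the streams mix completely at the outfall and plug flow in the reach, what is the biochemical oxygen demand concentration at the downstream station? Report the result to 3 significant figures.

15.1 mg/L

Conservation of mass: C = (7.940·1.100 + 1.600·89.60) / 9.540 = 152.1/9.540 = 15.94 mg/L.
Half-life 0.96 d → k = ln 2 / 0.96 = 0.7220 d⁻¹.
First-order decay: C = 15.94·exp(−k·t) = 15.94·0.9473 = 15.10 mg/L.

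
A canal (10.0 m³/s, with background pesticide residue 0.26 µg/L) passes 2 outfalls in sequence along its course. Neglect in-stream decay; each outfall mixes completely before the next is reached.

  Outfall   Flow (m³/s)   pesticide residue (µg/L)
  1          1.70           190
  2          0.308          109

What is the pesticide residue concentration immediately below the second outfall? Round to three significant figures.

29.9 µg/L

After outfall 1: Q = 10.00 + 1.700 = 11.70 m³/s; C = (10.00·0.2600 + 1.700·190.0)/11.70 = 27.83 µg/L.
After outfall 2: Q = 11.70 + 0.3080 = 12.01 m³/s; C = (11.70·27.83 + 0.3080·109.0)/12.01 = 29.91 µg/L.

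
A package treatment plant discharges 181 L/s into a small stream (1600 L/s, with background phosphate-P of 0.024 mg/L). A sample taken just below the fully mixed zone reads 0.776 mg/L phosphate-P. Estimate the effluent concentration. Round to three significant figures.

7.42 mg/L

Mass balance: 1600·0.02400 + 181.0·Cₑ = 1781·0.7760
→ Cₑ = (1781·0.7760 − 1600·0.02400) / 181.0 = 7.424 mg/L.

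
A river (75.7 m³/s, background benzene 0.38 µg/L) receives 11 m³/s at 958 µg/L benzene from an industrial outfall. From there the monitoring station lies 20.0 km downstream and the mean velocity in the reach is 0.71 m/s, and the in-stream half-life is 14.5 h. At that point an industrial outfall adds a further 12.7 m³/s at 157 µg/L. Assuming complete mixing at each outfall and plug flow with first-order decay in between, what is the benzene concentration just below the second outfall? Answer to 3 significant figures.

93.2 µg/L

After mixing, C = (75.70·0.3800 + 11.00·958.0) / 86.70 = 10570/86.70 = 121.9 µg/L; combined flow 86.70 m³/s.
Travel time t = 20.0·1000 / 0.71 = 28170 s = 7.825 h.
Half-life 14.5 h → k = ln 2 / 14.5 = 0.04780 h⁻¹ = 1.147 d⁻¹.
Decay over the reach: 121.9·exp(−kt) = 121.9·0.6879 = 83.84 µg/L.
At the second outfall, C = (86.70·83.84 + 12.70·157.0) / (86.70 + 12.70) = 93.19 µg/L.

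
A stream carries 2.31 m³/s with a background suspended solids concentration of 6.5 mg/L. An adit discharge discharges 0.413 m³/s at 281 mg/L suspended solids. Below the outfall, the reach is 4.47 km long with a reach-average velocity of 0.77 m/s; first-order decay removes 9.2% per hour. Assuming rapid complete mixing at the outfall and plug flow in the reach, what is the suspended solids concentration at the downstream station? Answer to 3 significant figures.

Mixed concentration C = ΣQC/ΣQ = (2.310·6.500 + 0.4130·281.0) / 2.723 = 131.1/2.723 = 48.13 mg/L.
Travel time t = 4.47·1000 / 0.77 = 5805 s = 1.613 h.
9.2%/h lost → k = −ln(1 − 0.092) = 0.09651 h⁻¹.
Decay over the reach: 48.13·exp(−kt) = 48.13·0.8559 = 41.20 mg/L.

41.2 mg/L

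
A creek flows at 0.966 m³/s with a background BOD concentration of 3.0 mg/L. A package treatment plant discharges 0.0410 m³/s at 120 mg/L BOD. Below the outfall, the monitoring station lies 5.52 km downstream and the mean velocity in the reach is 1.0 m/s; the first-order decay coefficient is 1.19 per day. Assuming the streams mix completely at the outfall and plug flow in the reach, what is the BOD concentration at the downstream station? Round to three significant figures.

7.20 mg/L

After mixing, C = (0.9660·3.000 + 0.04100·120.0) / 1.007 = 7.818/1.007 = 7.764 mg/L.
Travel time t = 5.52·1000 / 1.0 = 5520 s = 1.533 h.
Decay over the reach: 7.764·exp(−kt) = 7.764·0.9268 = 7.195 mg/L.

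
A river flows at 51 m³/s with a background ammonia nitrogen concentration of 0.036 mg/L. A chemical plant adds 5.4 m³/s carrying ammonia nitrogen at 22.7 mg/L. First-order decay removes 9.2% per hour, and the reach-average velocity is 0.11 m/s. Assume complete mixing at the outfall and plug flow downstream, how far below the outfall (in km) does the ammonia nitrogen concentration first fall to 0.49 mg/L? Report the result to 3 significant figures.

6.17 km

After mixing, C = (51.00·0.03600 + 5.400·22.70) / 56.40 = 124.4/56.40 = 2.206 mg/L.
9.2%/h lost → k = −ln(1 − 0.092) = 0.09651 h⁻¹.
Set 2.206·exp(−k·t) = 0.49 → t = ln(2.206/0.49)/k = 56120 s = 15.59 h.
Distance = v·t = 0.11·56120 = 6173 m = 6.173 km.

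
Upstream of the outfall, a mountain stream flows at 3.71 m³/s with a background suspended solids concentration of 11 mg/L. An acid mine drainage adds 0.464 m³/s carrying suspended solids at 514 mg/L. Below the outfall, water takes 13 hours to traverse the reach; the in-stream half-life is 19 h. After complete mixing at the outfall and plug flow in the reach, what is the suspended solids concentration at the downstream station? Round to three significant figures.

41.6 mg/L

Flow-weighted average: C = (3.710·11.00 + 0.4640·514.0) / 4.174 = 279.3/4.174 = 66.92 mg/L.
Half-life 19 h → k = ln 2 / 19 = 0.03648 h⁻¹ = 0.8756 d⁻¹.
First-order decay: C = 66.92·exp(−k·t) = 66.92·0.6223 = 41.64 mg/L.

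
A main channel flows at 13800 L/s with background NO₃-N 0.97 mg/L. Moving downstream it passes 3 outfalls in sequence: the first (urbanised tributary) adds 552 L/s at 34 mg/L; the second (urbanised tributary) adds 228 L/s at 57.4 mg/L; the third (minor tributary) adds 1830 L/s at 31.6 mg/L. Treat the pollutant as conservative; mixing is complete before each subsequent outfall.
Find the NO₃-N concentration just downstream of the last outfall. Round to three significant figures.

6.28 mg/L

Below outfall 1: Q → 14350 L/s, C = (13800·0.9700 + 552.0·34.00)/14350 = 2.240 mg/L.
Below outfall 2: Q → 14580 L/s, C = (14350·2.240 + 228.0·57.40)/14580 = 3.103 mg/L.
Below outfall 3: Q → 16410 L/s, C = (14580·3.103 + 1830·31.60)/16410 = 6.281 mg/L.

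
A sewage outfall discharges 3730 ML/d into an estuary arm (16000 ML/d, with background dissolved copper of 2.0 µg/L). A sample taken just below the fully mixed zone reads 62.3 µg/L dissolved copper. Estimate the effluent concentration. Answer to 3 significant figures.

321 µg/L

Mass balance: 16000·2.000 + 3730·Cₑ = 19730·62.30
→ Cₑ = (19730·62.30 − 16000·2.000) / 3730 = 321.0 µg/L.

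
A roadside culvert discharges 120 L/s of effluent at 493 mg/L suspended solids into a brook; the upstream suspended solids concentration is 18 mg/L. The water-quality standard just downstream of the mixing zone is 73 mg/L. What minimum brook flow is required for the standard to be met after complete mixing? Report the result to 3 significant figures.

916 L/s

Set C_mix = 73: (Q·18.00 + 120.0·493.0) / (Q + 120.0) = 73
→ Q = 120.0·(493.0 − 73)/(73 − 18.00) = 916.4 L/s.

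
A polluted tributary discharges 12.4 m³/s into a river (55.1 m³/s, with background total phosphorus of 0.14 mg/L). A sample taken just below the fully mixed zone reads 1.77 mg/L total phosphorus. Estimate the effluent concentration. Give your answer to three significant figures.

Mass balance: 55.10·0.1400 + 12.40·Cₑ = 67.50·1.770
→ Cₑ = (67.50·1.770 − 55.10·0.1400) / 12.40 = 9.013 mg/L.

9.01 mg/L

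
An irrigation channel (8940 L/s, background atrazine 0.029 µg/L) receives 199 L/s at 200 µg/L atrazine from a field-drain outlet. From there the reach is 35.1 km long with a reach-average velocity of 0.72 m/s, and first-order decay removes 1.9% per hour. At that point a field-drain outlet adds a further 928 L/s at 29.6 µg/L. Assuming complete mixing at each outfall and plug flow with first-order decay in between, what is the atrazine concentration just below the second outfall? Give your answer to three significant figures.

5.80 µg/L

Flow-weighted average: C = (8940·0.02900 + 199.0·200.0) / 9139 = 40060/9139 = 4.383 µg/L; combined flow 9139 L/s.
Travel time t = 35.1·1000 / 0.72 = 48750 s = 13.54 h.
1.9%/h lost → k = −ln(1 − 0.019) = 0.01918 h⁻¹.
First-order decay: C = 4.383·exp(−k·t) = 4.383·0.7712 = 3.381 µg/L.
Second outfall: C = (9139·3.381 + 928.0·29.60)/10070 = 5.798 µg/L.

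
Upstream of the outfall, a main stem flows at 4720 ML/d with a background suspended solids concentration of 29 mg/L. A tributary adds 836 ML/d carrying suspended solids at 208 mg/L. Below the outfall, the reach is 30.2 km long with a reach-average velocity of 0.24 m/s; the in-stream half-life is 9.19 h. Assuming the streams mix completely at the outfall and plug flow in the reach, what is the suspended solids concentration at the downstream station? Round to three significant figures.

Mass balance: C = (4720·29.00 + 836.0·208.0) / 5556 = 310800/5556 = 55.93 mg/L.
Travel time t = 30.2·1000 / 0.24 = 125800 s = 34.95 h.
Half-life 9.19 h → k = ln 2 / 9.19 = 0.07542 h⁻¹ = 1.810 d⁻¹.
First-order decay: C = 55.93·exp(−k·t) = 55.93·0.07162 = 4.006 mg/L.

4.01 mg/L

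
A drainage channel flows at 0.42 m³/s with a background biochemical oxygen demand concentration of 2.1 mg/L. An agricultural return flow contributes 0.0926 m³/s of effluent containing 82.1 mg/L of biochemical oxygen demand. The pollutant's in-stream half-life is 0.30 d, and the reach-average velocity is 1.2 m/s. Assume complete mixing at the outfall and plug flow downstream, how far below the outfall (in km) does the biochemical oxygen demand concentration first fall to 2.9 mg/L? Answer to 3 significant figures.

78.2 km

After mixing, C = (0.4200·2.100 + 0.09260·82.10) / 0.5126 = 8.484/0.5126 = 16.55 mg/L.
Half-life 0.30 d → k = ln 2 / 0.30 = 2.310 d⁻¹.
Set 16.55·exp(−k·t) = 2.9 → t = ln(16.55/2.9)/k = 65130 s = 18.09 h.
Distance = v·t = 1.2·65130 = 78160 m = 78.16 km.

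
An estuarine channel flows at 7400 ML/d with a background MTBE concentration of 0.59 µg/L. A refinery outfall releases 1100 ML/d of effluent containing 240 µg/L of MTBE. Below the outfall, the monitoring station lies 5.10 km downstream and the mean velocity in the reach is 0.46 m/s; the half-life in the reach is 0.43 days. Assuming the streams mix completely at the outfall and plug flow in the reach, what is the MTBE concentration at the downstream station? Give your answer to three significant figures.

25.7 µg/L

After mixing, C = (7400·0.5900 + 1100·240.0) / 8500 = 268400/8500 = 31.57 µg/L.
Travel time t = 5.10·1000 / 0.46 = 11090 s = 3.080 h.
Half-life 0.43 d → k = ln 2 / 0.43 = 1.612 d⁻¹.
After decay, C = 31.57 × e^(−kt) = 31.57 × 0.8131 = 25.67 µg/L.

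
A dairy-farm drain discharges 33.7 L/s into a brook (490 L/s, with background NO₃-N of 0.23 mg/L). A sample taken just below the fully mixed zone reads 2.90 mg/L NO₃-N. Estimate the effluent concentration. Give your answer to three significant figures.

Mass balance: 490.0·0.2300 + 33.70·Cₑ = 523.7·2.900
→ Cₑ = (523.7·2.900 − 490.0·0.2300) / 33.70 = 41.72 mg/L.

41.7 mg/L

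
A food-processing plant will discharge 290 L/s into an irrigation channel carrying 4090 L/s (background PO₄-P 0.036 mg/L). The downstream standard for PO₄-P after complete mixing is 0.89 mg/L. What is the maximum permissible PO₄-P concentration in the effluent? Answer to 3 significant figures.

At the limit, (Qr·Cr + Qe·Cₑ)/(Qr + Qe) = 0.89:
Cₑ = (4380·0.89 − 4090·0.03600) / 290.0 = 12.93 mg/L.

12.9 mg/L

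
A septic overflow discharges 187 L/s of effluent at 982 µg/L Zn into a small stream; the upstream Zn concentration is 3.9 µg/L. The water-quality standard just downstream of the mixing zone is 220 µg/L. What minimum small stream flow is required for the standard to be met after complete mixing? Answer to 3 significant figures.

659 L/s

Set C_mix = 220: (Q·3.900 + 187.0·982.0) / (Q + 187.0) = 220
→ Q = 187.0·(982.0 − 220)/(220 − 3.900) = 659.4 L/s.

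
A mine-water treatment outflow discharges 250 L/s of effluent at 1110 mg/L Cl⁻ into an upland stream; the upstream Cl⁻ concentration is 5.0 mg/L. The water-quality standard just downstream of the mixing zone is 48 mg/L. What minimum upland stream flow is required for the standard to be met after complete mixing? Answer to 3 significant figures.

Set C_mix = 48: (Q·5.000 + 250.0·1110) / (Q + 250.0) = 48
→ Q = 250.0·(1110 − 48)/(48 − 5.000) = 6174 L/s.

6170 L/s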